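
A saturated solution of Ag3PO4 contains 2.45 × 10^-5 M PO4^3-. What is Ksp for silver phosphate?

9.73 × 10^-18

Ag3PO4(s) ⇌ 3 Ag^+ + PO4^3-
Stoichiometry gives [Ag^+] = (3/1)[PO4^3-] = 7.350 × 10^-5 M.
Ksp = [Ag^+]^3[PO4^3-]
Ksp = (7.350 × 10^-5)^3 × 2.45 × 10^-5 = 9.73 × 10^-18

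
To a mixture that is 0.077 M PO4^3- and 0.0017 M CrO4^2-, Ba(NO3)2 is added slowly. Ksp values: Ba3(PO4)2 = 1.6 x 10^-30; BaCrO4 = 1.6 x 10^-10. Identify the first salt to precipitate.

Ba3(PO4)2

Precipitation of each salt starts when its ion product equals its Ksp.
For Ba3(PO4)2: 1.6 x 10^-30 = (0.077)^2 × [Ba^2+]^3  ⇒  [Ba^2+] = 6.5 × 10^-10 M.
For BaCrO4: 1.6 x 10^-10 = 0.0017 × [Ba^2+]  ⇒  [Ba^2+] = 9.4 x 10^-8 M.
The salt with the lower threshold [Ba^2+] precipitates first: Ba3(PO4)2.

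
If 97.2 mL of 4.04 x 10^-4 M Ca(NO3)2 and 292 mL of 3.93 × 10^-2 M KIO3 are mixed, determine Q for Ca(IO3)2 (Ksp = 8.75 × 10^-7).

Q = 8.77e-8

Total volume = 97.2 + 292 = 389.2 mL.
[Ca^2+] = 4.04 x 10^-4 × (97.2/389.2) = 1.009 x 10^-4 M
[IO3^-] = 3.93 x 10^-2 × (292/389.2) = 2.949 × 10^-2 M
Ca(IO3)2(s) ⇌ Ca^2+(aq) + 2 IO3^-(aq), so Q = [Ca^2+][IO3^-]^2
Q = (1.009 x 10^-4)(2.949 x 10^-2)^2 = 8.77 x 10^-8
Q < Ksp, so no precipitate of Ca(IO3)2 forms.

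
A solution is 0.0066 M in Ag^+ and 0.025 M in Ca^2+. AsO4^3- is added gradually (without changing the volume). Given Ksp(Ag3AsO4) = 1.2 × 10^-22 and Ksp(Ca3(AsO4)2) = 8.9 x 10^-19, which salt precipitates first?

Ag3AsO4

Precipitation of each salt starts when its ion product equals its Ksp.
For Ag3AsO4: 1.2 × 10^-22 = (0.0066)^3 × [AsO4^3-]  ⇒  [AsO4^3-] = 4.2 × 10^-16 M.
For Ca3(AsO4)2: 8.9 x 10^-19 = (0.025)^3 × [AsO4^3-]^2  ⇒  [AsO4^3-] = 2.4 × 10^-7 M.
The salt with the lower threshold [AsO4^3-] precipitates first: Ag3AsO4.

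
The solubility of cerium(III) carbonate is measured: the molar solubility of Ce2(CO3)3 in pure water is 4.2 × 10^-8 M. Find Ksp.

Ce2(CO3)3(s) ⇌ 2 Ce^3+(aq) + 3 CO3^2-(aq)
With molar solubility s: [Ce^3+] = 2s, [CO3^2-] = 3s.
Ksp = [Ce^3+]^2[CO3^2-]^3
Ksp = (2s)^2(3s)^3 = 108s^5
With s = 4.2 × 10^-8: Ksp = 1.4 × 10^-35

1.4e-35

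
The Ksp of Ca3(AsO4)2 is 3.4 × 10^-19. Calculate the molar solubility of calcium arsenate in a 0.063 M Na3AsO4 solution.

s = 1.5e-6 M

Ca3(AsO4)2(s) <=> 3 Ca^2+(aq) + 2 AsO4^3-(aq)
Ksp = [Ca^2+]^3[AsO4^3-]^2
Let s be the molar solubility in this solution. [Ca^2+] = 3s, [AsO4^3-] = 0.063 + 2s ≈ 0.063 (Ksp is small, so little additional dissolves).
Ksp ≈ (3s)^3 × (0.063)^2
s = 1.5 × 10^-6 M
Check: 2s = 2.9 × 10^-6 ≪ 0.063, so the approximation is valid.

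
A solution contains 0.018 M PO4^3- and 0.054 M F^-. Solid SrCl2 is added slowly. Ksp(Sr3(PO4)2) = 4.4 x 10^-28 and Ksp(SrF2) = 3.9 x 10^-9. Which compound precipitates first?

Sr3(PO4)2

Precipitation of each salt starts when its ion product equals its Ksp.
For Sr3(PO4)2: 4.4 x 10^-28 = (0.018)^2 × [Sr^2+]^3  ⇒  [Sr^2+] = 1.1 × 10^-8 M.
For SrF2: 3.9 x 10^-9 = (0.054)^2 × [Sr^2+]  ⇒  [Sr^2+] = 1.3 × 10^-6 M.
The salt with the lower threshold [Sr^2+] precipitates first: Sr3(PO4)2.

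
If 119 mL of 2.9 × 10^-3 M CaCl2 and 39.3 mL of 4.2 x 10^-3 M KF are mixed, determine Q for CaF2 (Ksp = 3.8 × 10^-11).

Q = 2.4 x 10^-9

Total volume = 119 + 39.3 = 158.3 mL.
[Ca^2+] = 2.9 × 10^-3 × (119/158.3) = 2.18 × 10^-3 M
[F^-] = 4.2 x 10^-3 × (39.3/158.3) = 1.04 × 10^-3 M
CaF2(s) <=> Ca^2+(aq) + 2 F^-(aq), so Q = [Ca^2+][F^-]^2
Q = (2.18 × 10^-3)(1.04 × 10^-3)^2 = 2.4 × 10^-9
Q > Ksp, so CaF2 will precipitate.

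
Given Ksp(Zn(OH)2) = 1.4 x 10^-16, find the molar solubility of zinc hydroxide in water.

s = 3.3 × 10^-6 M

Zn(OH)2(s) ⇌ Zn^2+(aq) + 2 OH^-(aq)
Ksp = [Zn^2+][OH^-]^2
For each mole of Zn(OH)2 that dissolves: [Zn^2+] = s, [OH^-] = 2s.
Ksp = s(2s)^2 = 4s^3
Solving, s = (1.4 x 10^-16/4)^(1/3) = 3.3 x 10^-6 M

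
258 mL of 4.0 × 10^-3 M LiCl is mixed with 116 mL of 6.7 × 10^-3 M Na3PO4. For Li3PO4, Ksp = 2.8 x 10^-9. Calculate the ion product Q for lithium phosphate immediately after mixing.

4.4 x 10^-11

Total volume = 258 + 116 = 374 mL.
[Li^+] = 4.0 × 10^-3 × (258/374) = 2.76 x 10^-3 M
[PO4^3-] = 6.7 × 10^-3 × (116/374) = 2.08 × 10^-3 M
Li3PO4(s) <=> 3 Li^+ + PO4^3-, so Q = [Li^+]^3[PO4^3-]
Q = (2.76 × 10^-3)^3(2.08 × 10^-3) = 4.4 x 10^-11
Q < Ksp, so no precipitate of Li3PO4 forms.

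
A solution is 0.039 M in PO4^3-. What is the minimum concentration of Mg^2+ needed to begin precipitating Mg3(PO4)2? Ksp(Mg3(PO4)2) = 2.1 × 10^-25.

Mg3(PO4)2(s) ⇌ 3 Mg^2+ + 2 PO4^3-
Ksp = [Mg^2+]^3[PO4^3-]^2
Precipitation begins when Q = Ksp. With [PO4^3-] = 0.039 M:
2.1 × 10^-25 = (0.039)^2 × [Mg^2+]^3
[Mg^2+] = (2.1 × 10^-25 / 1.52 x 10^-3)^(1/3) = 5.2 x 10^-8 M

[Mg^2+] ≈ 5.2 × 10^-8 M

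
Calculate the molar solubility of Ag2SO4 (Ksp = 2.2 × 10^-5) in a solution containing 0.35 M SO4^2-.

4.0e-3 M

Ag2SO4(s) ⇌ 2 Ag^+ + SO4^2-
Ksp = [Ag^+]^2[SO4^2-]
Let s = moles of Ag2SO4 that dissolve per litre. [Ag^+] = 2s, [SO4^2-] = 0.35 + s ≈ 0.35 (Ksp is small, so little additional dissolves).
Ksp ≈ (2s)^2 × 0.35
s = 4.0 × 10^-3 M
Check: s = 4.0 × 10^-3 ≪ 0.35, so the approximation is valid.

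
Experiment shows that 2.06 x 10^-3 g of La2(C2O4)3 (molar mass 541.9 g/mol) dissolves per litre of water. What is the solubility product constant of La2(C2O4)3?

Molar solubility s = (2.06 × 10^-3 g/L) / (541.9 g/mol) = 3.801 × 10^-6 M.
La2(C2O4)3(s) ⇌ 2 La^3+ + 3 C2O4^2-
For each mole of La2(C2O4)3 that dissolves: [La^3+] = 2s, [C2O4^2-] = 3s.
Ksp = [La^3+]^2[C2O4^2-]^3
Substituting: Ksp = (2s)^2(3s)^3 = 108s^5
With s = 3.801 x 10^-6: Ksp = 8.57 × 10^-26

Ksp ≈ 8.57e-26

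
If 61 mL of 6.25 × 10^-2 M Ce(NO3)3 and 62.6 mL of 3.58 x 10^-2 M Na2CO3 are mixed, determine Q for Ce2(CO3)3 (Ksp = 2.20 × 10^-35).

5.67e-9

Total volume = 61 + 62.6 = 123.6 mL.
[Ce^3+] = 6.25 x 10^-2 × (61/123.6) = 3.085 × 10^-2 M
[CO3^2-] = 3.58 × 10^-2 × (62.6/123.6) = 1.813 x 10^-2 M
Ce2(CO3)3(s) <=> 2 Ce^3+(aq) + 3 CO3^2-(aq), so Q = [Ce^3+]^2[CO3^2-]^3
Q = (3.085 × 10^-2)^2(1.813 × 10^-2)^3 = 5.67 × 10^-9
Q > Ksp, so Ce2(CO3)3 will precipitate.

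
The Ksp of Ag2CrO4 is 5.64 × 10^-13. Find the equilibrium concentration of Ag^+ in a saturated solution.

Ag2CrO4(s) ⇌ 2 Ag^+(aq) + CrO4^2-(aq)
Ksp = [Ag^+]^2[CrO4^2-]
For each mole of Ag2CrO4 that dissolves: [Ag^+] = 2s, [CrO4^2-] = s.
So Ksp = (2s)^2 × s = 4s^3
s = (5.64 × 10^-13 / 4)^(1/3) = 5.205 × 10^-5 M
[Ag^+] = 2s = 1.04 x 10^-4 M

[Ag^+] = 1.04 × 10^-4 M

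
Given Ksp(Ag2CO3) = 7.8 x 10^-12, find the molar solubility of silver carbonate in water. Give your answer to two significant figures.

Ag2CO3(s) <=> 2 Ag^+(aq) + CO3^2-(aq)
Ksp = [Ag^+]^2[CO3^2-]
For each mole of Ag2CO3 that dissolves: [Ag^+] = 2s, [CO3^2-] = s.
So Ksp = (2s)^2 × s = 4s^3
s = (7.8 x 10^-12 / 4)^(1/3) = 1.2 × 10^-4 M

s ≈ 1.2 × 10^-4 M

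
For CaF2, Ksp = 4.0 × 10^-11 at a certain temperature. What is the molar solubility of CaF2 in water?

CaF2(s) <=> Ca^2+ + 2 F^-
Ksp = [Ca^2+][F^-]^2
With molar solubility s: [Ca^2+] = s, [F^-] = 2s.
Substituting: Ksp = s(2s)^2 = 4s^3
s^3 = 4.0 × 10^-11 / 4, so s = 2.2 × 10^-4 M

s = 2.2 x 10^-4 M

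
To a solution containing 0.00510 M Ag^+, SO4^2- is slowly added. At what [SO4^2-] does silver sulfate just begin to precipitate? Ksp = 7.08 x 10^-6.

0.272 M

Ag2SO4(s) <=> 2 Ag^+ + SO4^2-
Ksp = [Ag^+]^2[SO4^2-]
Precipitation begins when Q = Ksp. With [Ag^+] = 0.00510 M:
7.08 x 10^-6 = (0.00510)^2 × [SO4^2-]
[SO4^2-] = (7.08 x 10^-6 / 2.601 x 10^-5) = 2.72 × 10^-1 M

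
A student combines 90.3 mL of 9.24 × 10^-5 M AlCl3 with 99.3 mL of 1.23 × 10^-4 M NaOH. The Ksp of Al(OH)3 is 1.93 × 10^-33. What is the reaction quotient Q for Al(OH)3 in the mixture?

Total volume = 90.3 + 99.3 = 189.6 mL.
[Al^3+] = 9.24 × 10^-5 × (90.3/189.6) = 4.401 × 10^-5 M
[OH^-] = 1.23 × 10^-4 × (99.3/189.6) = 6.442 × 10^-5 M
Al(OH)3(s) ⇌ Al^3+ + 3 OH^-, so Q = [Al^3+][OH^-]^3
Q = (4.401 × 10^-5)(6.442 x 10^-5)^3 = 1.18 × 10^-17
Q > Ksp, so Al(OH)3 will precipitate.

Q = 1.18 × 10^-17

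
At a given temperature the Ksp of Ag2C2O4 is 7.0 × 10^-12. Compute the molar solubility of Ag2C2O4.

Ag2C2O4(s) ⇌ 2 Ag^+ + C2O4^2-
Ksp = [Ag^+]^2[C2O4^2-]
If s mol/L of Ag2C2O4 dissolves, [Ag^+] = 2s and [C2O4^2-] = s.
Substituting: Ksp = (2s)^2s = 4s^3
s = (7.0 × 10^-12 / 4)^(1/3) = 1.2 x 10^-4 M

s ≈ 1.2e-4 M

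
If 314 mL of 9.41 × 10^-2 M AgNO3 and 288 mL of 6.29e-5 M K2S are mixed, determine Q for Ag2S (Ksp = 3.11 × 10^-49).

Total volume = 314 + 288 = 602 mL.
[Ag^+] = 9.41 x 10^-2 × (314/602) = 4.908 × 10^-2 M
[S^2-] = 6.29 × 10^-5 × (288/602) = 3.009 × 10^-5 M
Ag2S(s) <=> 2 Ag^+(aq) + S^2-(aq), so Q = [Ag^+]^2[S^2-]
Q = (4.908 × 10^-2)^2(3.009 × 10^-5) = 7.25 x 10^-8
Q > Ksp, so Ag2S will precipitate.

Q = 7.25 × 10^-8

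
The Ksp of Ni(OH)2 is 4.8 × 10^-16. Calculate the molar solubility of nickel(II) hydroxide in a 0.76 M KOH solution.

8.3 x 10^-16 M

Ni(OH)2(s) ⇌ Ni^2+(aq) + 2 OH^-(aq)
Ksp = [Ni^2+][OH^-]^2
Let s be the molar solubility in this solution. [Ni^2+] = s, [OH^-] = 0.76 + 2s ≈ 0.76 (since OH^- from KOH dominates).
Ksp ≈ s × (0.76)^2
s = 8.3 × 10^-16 M
Check: 2s = 1.7 × 10^-15 ≪ 0.76, so the approximation is valid.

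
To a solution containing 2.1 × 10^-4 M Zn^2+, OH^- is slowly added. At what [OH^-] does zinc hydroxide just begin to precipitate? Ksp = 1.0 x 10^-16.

Zn(OH)2(s) ⇌ Zn^2+(aq) + 2 OH^-(aq)
Ksp = [Zn^2+][OH^-]^2
Precipitation begins when Q = Ksp. With [Zn^2+] = 2.1 × 10^-4 M:
1.0 x 10^-16 = (2.1 × 10^-4) × [OH^-]^2
[OH^-] = (1.0 x 10^-16 / 2.1 × 10^-4)^(1/2) = 6.9 × 10^-7 M

6.9 × 10^-7 M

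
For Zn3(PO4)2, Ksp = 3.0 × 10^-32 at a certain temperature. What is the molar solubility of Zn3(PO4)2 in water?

1.9 x 10^-7 M

Zn3(PO4)2(s) <=> 3 Zn^2+ + 2 PO4^3-
Ksp = [Zn^2+]^3[PO4^3-]^2
With molar solubility s: [Zn^2+] = 3s, [PO4^3-] = 2s.
Ksp = (3s)^3(2s)^2 = 108s^5
Solving, s = (3.0 × 10^-32/108)^(1/5) = 1.9 x 10^-7 M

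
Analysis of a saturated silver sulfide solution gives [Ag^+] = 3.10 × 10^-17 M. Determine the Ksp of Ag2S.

Ag2S(s) ⇌ 2 Ag^+(aq) + S^2-(aq)
Stoichiometry gives [S^2-] = (1/2)[Ag^+] = 1.550 x 10^-17 M.
Ksp = [Ag^+]^2[S^2-]
Ksp = (3.10 × 10^-17)^2 × 1.550 x 10^-17 = 1.49 × 10^-50

Ksp = 1.49 × 10^-50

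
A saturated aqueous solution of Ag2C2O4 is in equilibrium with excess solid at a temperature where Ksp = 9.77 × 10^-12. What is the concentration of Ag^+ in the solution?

[Ag^+] ≈ 2.69 × 10^-4 M

Ag2C2O4(s) ⇌ 2 Ag^+ + C2O4^2-
Ksp = [Ag^+]^2[C2O4^2-]
For each mole of Ag2C2O4 that dissolves: [Ag^+] = 2s, [C2O4^2-] = s.
Ksp = (2s)^2s = 4s^3
Solving, s = (9.77 × 10^-12/4)^(1/3) = 1.347 x 10^-4 M
[Ag^+] = 2s = 2.69 × 10^-4 M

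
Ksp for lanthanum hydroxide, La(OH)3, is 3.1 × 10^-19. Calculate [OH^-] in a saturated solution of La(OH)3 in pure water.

La(OH)3(s) <=> La^3+(aq) + 3 OH^-(aq)
Ksp = [La^3+][OH^-]^3
With molar solubility s: [La^3+] = s, [OH^-] = 3s.
So Ksp = s × (3s)^3 = 27s^4
s = (3.1 × 10^-19 / 27)^(1/4) = 1.04 × 10^-5 M
[OH^-] = 3s = 3.1 × 10^-5 M

[OH^-] = 3.1 × 10^-5 M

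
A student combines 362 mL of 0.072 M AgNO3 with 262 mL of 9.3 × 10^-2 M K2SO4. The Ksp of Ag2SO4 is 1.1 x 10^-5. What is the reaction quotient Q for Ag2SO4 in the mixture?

Q ≈ 6.8 × 10^-5

Total volume = 362 + 262 = 624 mL.
[Ag^+] = 7.2 × 10^-2 × (362/624) = 4.18 x 10^-2 M
[SO4^2-] = 9.3 x 10^-2 × (262/624) = 3.90 × 10^-2 M
Ag2SO4(s) <=> 2 Ag^+ + SO4^2-, so Q = [Ag^+]^2[SO4^2-]
Q = (4.18 × 10^-2)^2(3.90 x 10^-2) = 6.8 × 10^-5
Q > Ksp, so Ag2SO4 will precipitate.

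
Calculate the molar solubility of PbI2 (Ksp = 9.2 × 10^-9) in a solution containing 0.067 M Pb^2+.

PbI2(s) ⇌ Pb^2+ + 2 I^-
Ksp = [Pb^2+][I^-]^2
Let s = moles of PbI2 that dissolve per litre. [Pb^2+] = 0.067 + s ≈ 0.067, [I^-] = 2s (since the Pb^2+ already present dominates).
Ksp ≈ 0.067 × (2s)^2
s = 1.9 × 10^-4 M
Check: s = 1.9 x 10^-4 ≪ 0.067, so the approximation is valid.

s ≈ 1.9 × 10^-4 M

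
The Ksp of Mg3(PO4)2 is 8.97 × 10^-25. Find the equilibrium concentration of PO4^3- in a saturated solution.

Mg3(PO4)2(s) <=> 3 Mg^2+ + 2 PO4^3-
Ksp = [Mg^2+]^3[PO4^3-]^2
Let s = molar solubility. Then [Mg^2+] = 3s and [PO4^3-] = 2s.
Ksp = (3s)^3(2s)^2 = 108s^5
s = (8.97 × 10^-25 / 108)^(1/5) = 6.080 × 10^-6 M
[PO4^3-] = 2s = 1.22 x 10^-5 M

1.22 × 10^-5 M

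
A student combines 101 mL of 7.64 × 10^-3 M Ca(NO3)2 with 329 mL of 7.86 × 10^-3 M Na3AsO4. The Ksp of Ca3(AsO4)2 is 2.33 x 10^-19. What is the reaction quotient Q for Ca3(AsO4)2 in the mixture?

Total volume = 101 + 329 = 430 mL.
[Ca^2+] = 7.64 × 10^-3 × (101/430) = 1.795 × 10^-3 M
[AsO4^3-] = 7.86 × 10^-3 × (329/430) = 6.014 x 10^-3 M
Ca3(AsO4)2(s) <=> 3 Ca^2+(aq) + 2 AsO4^3-(aq), so Q = [Ca^2+]^3[AsO4^3-]^2
Q = (1.795 x 10^-3)^3(6.014 x 10^-3)^2 = 2.09 × 10^-13
Q > Ksp, so Ca3(AsO4)2 will precipitate.

2.09 x 10^-13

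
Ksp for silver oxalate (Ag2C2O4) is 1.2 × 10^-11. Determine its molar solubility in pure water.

Ag2C2O4(s) <=> 2 Ag^+(aq) + C2O4^2-(aq)
Ksp = [Ag^+]^2[C2O4^2-]
For each mole of Ag2C2O4 that dissolves: [Ag^+] = 2s, [C2O4^2-] = s.
So Ksp = (2s)^2 × s = 4s^3
s^3 = 1.2 × 10^-11 / 4, so s = 1.4 × 10^-4 M

s ≈ 1.4 × 10^-4 M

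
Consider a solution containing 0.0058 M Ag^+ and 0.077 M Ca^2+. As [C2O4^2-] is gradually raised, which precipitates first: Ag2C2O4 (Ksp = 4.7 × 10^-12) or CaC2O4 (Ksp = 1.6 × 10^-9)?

Each salt begins to precipitate when Q = Ksp, i.e. when [C2O4^2-] reaches its threshold.
For Ag2C2O4: 4.7 × 10^-12 = (0.0058)^2 × [C2O4^2-]  ⇒  [C2O4^2-] = 1.4 × 10^-7 M.
For CaC2O4: 1.6 × 10^-9 = 0.077 × [C2O4^2-]  ⇒  [C2O4^2-] = 2.1 × 10^-8 M.
The salt with the lower threshold [C2O4^2-] precipitates first: CaC2O4.

CaC2O4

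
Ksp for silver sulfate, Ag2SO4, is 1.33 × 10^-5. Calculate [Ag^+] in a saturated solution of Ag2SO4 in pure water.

[Ag^+] = 2.99 × 10^-2 M

Ag2SO4(s) ⇌ 2 Ag^+(aq) + SO4^2-(aq)
Ksp = [Ag^+]^2[SO4^2-]
If s mol/L of Ag2SO4 dissolves, [Ag^+] = 2s and [SO4^2-] = s.
Ksp = (2s)^2s = 4s^3
Solving, s = (1.33 × 10^-5/4)^(1/3) = 1.493 × 10^-2 M
[Ag^+] = 2s = 2.99 × 10^-2 M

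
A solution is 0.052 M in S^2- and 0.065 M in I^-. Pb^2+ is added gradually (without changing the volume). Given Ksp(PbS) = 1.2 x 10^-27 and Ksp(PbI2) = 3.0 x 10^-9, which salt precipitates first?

PbS

Each salt begins to precipitate when Q = Ksp, i.e. when [Pb^2+] reaches its threshold.
For PbS: 1.2 x 10^-27 = 0.052 × [Pb^2+]  ⇒  [Pb^2+] = 2.3 x 10^-26 M.
For PbI2: 3.0 x 10^-9 = (0.065)^2 × [Pb^2+]  ⇒  [Pb^2+] = 7.1 × 10^-7 M.
The salt with the lower threshold [Pb^2+] precipitates first: PbS.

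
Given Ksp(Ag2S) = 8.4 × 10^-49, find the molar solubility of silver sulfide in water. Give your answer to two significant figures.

Ag2S(s) ⇌ 2 Ag^+ + S^2-
Ksp = [Ag^+]^2[S^2-]
Let s = molar solubility. Then [Ag^+] = 2s and [S^2-] = s.
So Ksp = (2s)^2 × s = 4s^3
Solving, s = (8.4 × 10^-49/4)^(1/3) = 5.9 x 10^-17 M

s ≈ 5.9 x 10^-17 M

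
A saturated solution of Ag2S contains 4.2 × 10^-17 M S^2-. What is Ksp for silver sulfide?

Ag2S(s) ⇌ 2 Ag^+(aq) + S^2-(aq)
Stoichiometry gives [Ag^+] = (2/1)[S^2-] = 8.40 × 10^-17 M.
Ksp = [Ag^+]^2[S^2-]
Ksp = (8.40 × 10^-17)^2 × 4.2 x 10^-17 = 3.0 x 10^-49

Ksp = 3.0e-49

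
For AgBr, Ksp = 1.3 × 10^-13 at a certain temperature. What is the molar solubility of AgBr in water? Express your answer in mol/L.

s ≈ 3.6 × 10^-7 M

AgBr(s) ⇌ Ag^+(aq) + Br^-(aq)
Ksp = [Ag^+][Br^-]
With molar solubility s: [Ag^+] = s, [Br^-] = s.
Ksp = s × s = s^2
s = (1.3 × 10^-13)^(1/2) = 3.6 × 10^-7 M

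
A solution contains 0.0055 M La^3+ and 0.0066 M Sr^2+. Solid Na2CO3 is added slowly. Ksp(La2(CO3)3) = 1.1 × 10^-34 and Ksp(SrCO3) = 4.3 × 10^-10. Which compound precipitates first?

Precipitation of each salt starts when its ion product equals its Ksp.
For La2(CO3)3: 1.1 × 10^-34 = (0.0055)^2 × [CO3^2-]^3  ⇒  [CO3^2-] = 1.5 x 10^-10 M.
For SrCO3: 4.3 × 10^-10 = 0.0066 × [CO3^2-]  ⇒  [CO3^2-] = 6.5 x 10^-8 M.
The salt with the lower threshold [CO3^2-] precipitates first: La2(CO3)3.

La2(CO3)3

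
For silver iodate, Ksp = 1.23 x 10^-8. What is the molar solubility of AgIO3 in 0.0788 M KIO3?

AgIO3(s) ⇌ Ag^+ + IO3^-
Ksp = [Ag^+][IO3^-]
If s mol/L dissolves here, [Ag^+] = s, [IO3^-] = 0.0788 + s ≈ 0.0788 (since IO3^- from KIO3 dominates).
Ksp ≈ s × 0.0788
s = 1.56 × 10^-7 M
Check: s = 1.6 × 10^-7 ≪ 0.0788, so the approximation is valid.

1.56 × 10^-7 M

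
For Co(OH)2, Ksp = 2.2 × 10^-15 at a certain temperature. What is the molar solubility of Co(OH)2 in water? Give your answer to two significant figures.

8.2 × 10^-6 M

Co(OH)2(s) <=> Co^2+(aq) + 2 OH^-(aq)
Ksp = [Co^2+][OH^-]^2
Let s = molar solubility. Then [Co^2+] = s and [OH^-] = 2s.
Ksp = s(2s)^2 = 4s^3
s^3 = 2.2 × 10^-15 / 4, so s = 8.2 x 10^-6 M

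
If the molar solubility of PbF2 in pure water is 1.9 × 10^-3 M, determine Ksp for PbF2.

PbF2(s) ⇌ Pb^2+ + 2 F^-
Let s = molar solubility. Then [Pb^2+] = s and [F^-] = 2s.
Ksp = [Pb^2+][F^-]^2
So Ksp = s × (2s)^2 = 4s^3
Ksp = 4 × (1.9 x 10^-3)^3 = 2.7 × 10^-8

Ksp ≈ 2.7 × 10^-8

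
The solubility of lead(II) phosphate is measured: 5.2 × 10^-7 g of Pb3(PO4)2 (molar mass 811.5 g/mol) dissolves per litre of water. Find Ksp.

Ksp = 1.2 × 10^-44

Molar solubility s = (5.2 × 10^-7 g/L) / (811.5 g/mol) = 6.41 x 10^-10 M.
Pb3(PO4)2(s) ⇌ 3 Pb^2+ + 2 PO4^3-
With molar solubility s: [Pb^2+] = 3s, [PO4^3-] = 2s.
Ksp = [Pb^2+]^3[PO4^3-]^2
Ksp = (3s)^3(2s)^2 = 108s^5
With s = 6.41 x 10^-10: Ksp = 1.2 × 10^-44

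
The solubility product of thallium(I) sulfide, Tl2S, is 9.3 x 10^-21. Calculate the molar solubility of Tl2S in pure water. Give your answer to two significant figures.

Tl2S(s) ⇌ 2 Tl^+(aq) + S^2-(aq)
Ksp = [Tl^+]^2[S^2-]
Let s = molar solubility. Then [Tl^+] = 2s and [S^2-] = s.
Substituting: Ksp = (2s)^2s = 4s^3
s = (9.3 x 10^-21 / 4)^(1/3) = 1.3 x 10^-7 M

1.3 x 10^-7 M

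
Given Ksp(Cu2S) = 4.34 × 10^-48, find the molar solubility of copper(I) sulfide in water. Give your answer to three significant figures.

s ≈ 1.03 × 10^-16 M

Cu2S(s) <=> 2 Cu^+ + S^2-
Ksp = [Cu^+]^2[S^2-]
For each mole of Cu2S that dissolves: [Cu^+] = 2s, [S^2-] = s.
Ksp = (2s)^2s = 4s^3
Solving, s = (4.34 × 10^-48/4)^(1/3) = 1.03 x 10^-16 M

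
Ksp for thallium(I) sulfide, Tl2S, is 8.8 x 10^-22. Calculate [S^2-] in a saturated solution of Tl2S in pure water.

Tl2S(s) ⇌ 2 Tl^+ + S^2-
Ksp = [Tl^+]^2[S^2-]
Let s = molar solubility. Then [Tl^+] = 2s and [S^2-] = s.
Ksp = (2s)^2s = 4s^3
s^3 = 8.8 x 10^-22 / 4, so s = 6.04 x 10^-8 M
[S^2-] = s = 6.0 × 10^-8 M

[S^2-] ≈ 6.0 × 10^-8 M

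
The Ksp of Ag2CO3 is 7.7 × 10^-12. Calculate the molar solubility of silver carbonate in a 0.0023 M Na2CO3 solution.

s ≈ 2.9 × 10^-5 M

Ag2CO3(s) <=> 2 Ag^+ + CO3^2-
Ksp = [Ag^+]^2[CO3^2-]
Let s be the molar solubility in this solution. [Ag^+] = 2s, [CO3^2-] = 0.0023 + s ≈ 0.0023 (Ksp is small, so little additional dissolves).
Ksp ≈ (2s)^2 × 0.0023
s = 2.9 × 10^-5 M
Check: s = 2.9 × 10^-5 ≪ 0.0023, so the approximation is valid.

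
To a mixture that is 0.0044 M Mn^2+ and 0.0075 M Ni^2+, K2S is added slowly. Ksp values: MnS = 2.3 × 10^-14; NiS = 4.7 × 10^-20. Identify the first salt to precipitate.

Precipitation of each salt starts when its ion product equals its Ksp.
For MnS: 2.3 × 10^-14 = 0.0044 × [S^2-]  ⇒  [S^2-] = 5.2 × 10^-12 M.
For NiS: 4.7 × 10^-20 = 0.0075 × [S^2-]  ⇒  [S^2-] = 6.3 x 10^-18 M.
The salt with the lower threshold [S^2-] precipitates first: NiS.

NiS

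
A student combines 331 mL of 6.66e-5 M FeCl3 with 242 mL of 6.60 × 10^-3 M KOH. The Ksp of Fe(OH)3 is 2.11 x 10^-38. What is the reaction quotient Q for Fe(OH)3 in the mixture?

Total volume = 331 + 242 = 573 mL.
[Fe^3+] = 6.66 × 10^-5 × (331/573) = 3.847 × 10^-5 M
[OH^-] = 6.60 × 10^-3 × (242/573) = 2.787 × 10^-3 M
Fe(OH)3(s) ⇌ Fe^3+(aq) + 3 OH^-(aq), so Q = [Fe^3+][OH^-]^3
Q = (3.847 x 10^-5)(2.787 × 10^-3)^3 = 8.33 x 10^-13
Q > Ksp, so Fe(OH)3 will precipitate.

8.33 × 10^-13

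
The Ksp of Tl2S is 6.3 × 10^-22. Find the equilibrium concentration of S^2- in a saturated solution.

[S^2-] = 5.4 × 10^-8 M

Tl2S(s) <=> 2 Tl^+(aq) + S^2-(aq)
Ksp = [Tl^+]^2[S^2-]
If s mol/L of Tl2S dissolves, [Tl^+] = 2s and [S^2-] = s.
So Ksp = (2s)^2 × s = 4s^3
s = (6.3 × 10^-22 / 4)^(1/3) = 5.40 x 10^-8 M
[S^2-] = s = 5.4 × 10^-8 M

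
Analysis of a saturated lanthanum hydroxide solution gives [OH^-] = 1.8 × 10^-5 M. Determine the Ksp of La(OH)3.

La(OH)3(s) <=> La^3+(aq) + 3 OH^-(aq)
Stoichiometry gives [La^3+] = (1/3)[OH^-] = 6.00 × 10^-6 M.
Ksp = [La^3+][OH^-]^3
Ksp = 6.00 × 10^-6 × (1.8 × 10^-5)^3 = 3.5 x 10^-20

3.5 × 10^-20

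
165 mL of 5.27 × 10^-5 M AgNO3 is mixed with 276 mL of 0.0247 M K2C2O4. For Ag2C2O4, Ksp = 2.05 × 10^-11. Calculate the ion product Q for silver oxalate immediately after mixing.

Q ≈ 6.01e-12

Total volume = 165 + 276 = 441 mL.
[Ag^+] = 5.27 x 10^-5 × (165/441) = 1.972 x 10^-5 M
[C2O4^2-] = 2.47 x 10^-2 × (276/441) = 1.546 × 10^-2 M
Ag2C2O4(s) <=> 2 Ag^+ + C2O4^2-, so Q = [Ag^+]^2[C2O4^2-]
Q = (1.972 × 10^-5)^2(1.546 × 10^-2) = 6.01 x 10^-12
Q < Ksp, so no precipitate of Ag2C2O4 forms.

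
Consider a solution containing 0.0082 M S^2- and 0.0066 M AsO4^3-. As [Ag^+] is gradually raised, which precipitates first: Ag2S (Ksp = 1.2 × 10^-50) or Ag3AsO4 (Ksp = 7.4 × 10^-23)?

Ag2S

Precipitation of each salt starts when its ion product equals its Ksp.
For Ag2S: 1.2 × 10^-50 = 0.0082 × [Ag^+]^2  ⇒  [Ag^+] = 1.2 × 10^-24 M.
For Ag3AsO4: 7.4 × 10^-23 = 0.0066 × [Ag^+]^3  ⇒  [Ag^+] = 2.2 × 10^-7 M.
The salt with the lower threshold [Ag^+] precipitates first: Ag2S.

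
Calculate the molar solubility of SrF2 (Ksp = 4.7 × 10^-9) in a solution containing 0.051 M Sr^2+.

1.5 × 10^-4 M

SrF2(s) ⇌ Sr^2+ + 2 F^-
Ksp = [Sr^2+][F^-]^2
Let s be the molar solubility in this solution. [Sr^2+] = 0.051 + s ≈ 0.051, [F^-] = 2s (since the Sr^2+ already present dominates).
Ksp ≈ 0.051 × (2s)^2
s = 1.5 × 10^-4 M
Check: s = 1.5 × 10^-4 ≪ 0.051, so the approximation is valid.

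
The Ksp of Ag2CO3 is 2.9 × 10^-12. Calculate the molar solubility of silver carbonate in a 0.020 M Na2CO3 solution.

6.0 x 10^-6 M

Ag2CO3(s) <=> 2 Ag^+(aq) + CO3^2-(aq)
Ksp = [Ag^+]^2[CO3^2-]
Let s be the molar solubility in this solution. [Ag^+] = 2s, [CO3^2-] = 0.020 + s ≈ 0.020 (Ksp is small, so little additional dissolves).
Ksp ≈ (2s)^2 × 0.020
s = 6.0 × 10^-6 M
Check: s = 6.0 × 10^-6 ≪ 0.020, so the approximation is valid.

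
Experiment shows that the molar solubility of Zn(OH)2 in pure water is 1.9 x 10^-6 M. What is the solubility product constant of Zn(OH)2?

Zn(OH)2(s) <=> Zn^2+ + 2 OH^-
Let s = molar solubility. Then [Zn^2+] = s and [OH^-] = 2s.
Ksp = [Zn^2+][OH^-]^2
Ksp = s(2s)^2 = 4s^3
With s = 1.9 × 10^-6: Ksp = 2.7 × 10^-17

2.7e-17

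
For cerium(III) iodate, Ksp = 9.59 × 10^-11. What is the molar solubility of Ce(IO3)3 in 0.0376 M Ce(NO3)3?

s = 4.55e-4 M

Ce(IO3)3(s) ⇌ Ce^3+ + 3 IO3^-
Ksp = [Ce^3+][IO3^-]^3
Let s be the molar solubility in this solution. [Ce^3+] = 0.0376 + s ≈ 0.0376, [IO3^-] = 3s (since Ce^3+ from Ce(NO3)3 dominates).
Ksp ≈ 0.0376 × (3s)^3
s = 4.55 x 10^-4 M
Check: s = 4.6 x 10^-4 ≪ 0.0376, so the approximation is valid.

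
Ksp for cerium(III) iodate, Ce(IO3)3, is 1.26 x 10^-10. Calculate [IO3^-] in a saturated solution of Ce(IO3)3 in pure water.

Ce(IO3)3(s) ⇌ Ce^3+(aq) + 3 IO3^-(aq)
Ksp = [Ce^3+][IO3^-]^3
If s mol/L of Ce(IO3)3 dissolves, [Ce^3+] = s and [IO3^-] = 3s.
Ksp = s(3s)^3 = 27s^4
Solving, s = (1.26 x 10^-10/27)^(1/4) = 1.470 × 10^-3 M
[IO3^-] = 3s = 4.41 × 10^-3 M

[IO3^-] = 4.41 x 10^-3 M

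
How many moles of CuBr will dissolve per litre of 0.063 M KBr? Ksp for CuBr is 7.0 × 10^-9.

CuBr(s) ⇌ Cu^+(aq) + Br^-(aq)
Ksp = [Cu^+][Br^-]
If s mol/L dissolves here, [Cu^+] = s, [Br^-] = 0.063 + s ≈ 0.063 (since Br^- from KBr dominates).
Ksp ≈ s × 0.063
s = 1.1 × 10^-7 M
Check: s = 1.1 × 10^-7 ≪ 0.063, so the approximation is valid.

s ≈ 1.1e-7 M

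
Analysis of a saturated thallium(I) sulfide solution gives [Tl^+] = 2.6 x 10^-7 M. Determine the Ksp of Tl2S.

Ksp ≈ 8.8e-21

Tl2S(s) ⇌ 2 Tl^+(aq) + S^2-(aq)
Stoichiometry gives [S^2-] = (1/2)[Tl^+] = 1.30 × 10^-7 M.
Ksp = [Tl^+]^2[S^2-]
Ksp = (2.6 x 10^-7)^2 × 1.30 × 10^-7 = 8.8 × 10^-21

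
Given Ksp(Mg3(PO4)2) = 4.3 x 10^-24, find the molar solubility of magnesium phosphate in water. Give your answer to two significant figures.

8.3 × 10^-6 M

Mg3(PO4)2(s) ⇌ 3 Mg^2+ + 2 PO4^3-
Ksp = [Mg^2+]^3[PO4^3-]^2
For each mole of Mg3(PO4)2 that dissolves: [Mg^2+] = 3s, [PO4^3-] = 2s.
Substituting: Ksp = (3s)^3(2s)^2 = 108s^5
Solving, s = (4.3 x 10^-24/108)^(1/5) = 8.3 × 10^-6 M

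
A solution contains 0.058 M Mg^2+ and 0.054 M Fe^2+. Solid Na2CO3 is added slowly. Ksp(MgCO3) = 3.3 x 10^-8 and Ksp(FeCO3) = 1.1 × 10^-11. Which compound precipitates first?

Precipitation of each salt starts when its ion product equals its Ksp.
For MgCO3: 3.3 x 10^-8 = 0.058 × [CO3^2-]  ⇒  [CO3^2-] = 5.7 × 10^-7 M.
For FeCO3: 1.1 × 10^-11 = 0.054 × [CO3^2-]  ⇒  [CO3^2-] = 2.0 × 10^-10 M.
The salt with the lower threshold [CO3^2-] precipitates first: FeCO3.

FeCO3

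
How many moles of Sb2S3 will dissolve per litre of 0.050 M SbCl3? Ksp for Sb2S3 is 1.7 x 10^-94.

s = 1.4e-31 M

Sb2S3(s) ⇌ 2 Sb^3+ + 3 S^2-
Ksp = [Sb^3+]^2[S^2-]^3
If s mol/L dissolves here, [Sb^3+] = 0.050 + 2s ≈ 0.050, [S^2-] = 3s (since Sb^3+ from SbCl3 dominates).
Ksp ≈ (0.050)^2 × (3s)^3
s = 1.4 × 10^-31 M
Check: 2s = 2.7 × 10^-31 ≪ 0.050, so the approximation is valid.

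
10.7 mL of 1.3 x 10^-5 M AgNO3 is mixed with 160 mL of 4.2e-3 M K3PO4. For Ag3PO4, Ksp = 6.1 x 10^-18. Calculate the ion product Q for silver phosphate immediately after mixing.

Total volume = 10.7 + 160 = 170.7 mL.
[Ag^+] = 1.3 × 10^-5 × (10.7/170.7) = 8.15 × 10^-7 M
[PO4^3-] = 4.2 × 10^-3 × (160/170.7) = 3.94 x 10^-3 M
Ag3PO4(s) <=> 3 Ag^+(aq) + PO4^3-(aq), so Q = [Ag^+]^3[PO4^3-]
Q = (8.15 × 10^-7)^3(3.94 × 10^-3) = 2.1 × 10^-21
Q < Ksp, so no precipitate of Ag3PO4 forms.

Q = 2.1e-21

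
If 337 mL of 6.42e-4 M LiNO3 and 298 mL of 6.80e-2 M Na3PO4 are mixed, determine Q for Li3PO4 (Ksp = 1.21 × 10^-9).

Total volume = 337 + 298 = 635 mL.
[Li^+] = 6.42 × 10^-4 × (337/635) = 3.407 × 10^-4 M
[PO4^3-] = 6.80 × 10^-2 × (298/635) = 3.191 × 10^-2 M
Li3PO4(s) ⇌ 3 Li^+ + PO4^3-, so Q = [Li^+]^3[PO4^3-]
Q = (3.407 × 10^-4)^3(3.191 × 10^-2) = 1.26 × 10^-12
Q < Ksp, so no precipitate of Li3PO4 forms.

Q ≈ 1.26 × 10^-12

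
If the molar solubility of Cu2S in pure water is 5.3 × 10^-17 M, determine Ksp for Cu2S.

Ksp = 6.0 × 10^-49

Cu2S(s) <=> 2 Cu^+(aq) + S^2-(aq)
For each mole of Cu2S that dissolves: [Cu^+] = 2s, [S^2-] = s.
Ksp = [Cu^+]^2[S^2-]
So Ksp = (2s)^2 × s = 4s^3
With s = 5.3 x 10^-17: Ksp = 6.0 × 10^-49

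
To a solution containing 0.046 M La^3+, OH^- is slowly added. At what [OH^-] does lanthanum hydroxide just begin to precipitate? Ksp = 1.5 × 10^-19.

La(OH)3(s) <=> La^3+ + 3 OH^-
Ksp = [La^3+][OH^-]^3
Precipitation begins when Q = Ksp. With [La^3+] = 0.046 M:
1.5 × 10^-19 = (0.046) × [OH^-]^3
[OH^-] = (1.5 × 10^-19 / 4.6 × 10^-2)^(1/3) = 1.5 × 10^-6 M

[OH^-] ≈ 1.5 x 10^-6 M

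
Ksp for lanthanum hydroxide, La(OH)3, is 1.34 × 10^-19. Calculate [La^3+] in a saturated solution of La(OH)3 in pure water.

La(OH)3(s) <=> La^3+(aq) + 3 OH^-(aq)
Ksp = [La^3+][OH^-]^3
With molar solubility s: [La^3+] = s, [OH^-] = 3s.
So Ksp = s × (3s)^3 = 27s^4
Solving, s = (1.34 × 10^-19/27)^(1/4) = 8.393 × 10^-6 M
[La^3+] = s = 8.39 x 10^-6 M

[La^3+] ≈ 8.39 x 10^-6 M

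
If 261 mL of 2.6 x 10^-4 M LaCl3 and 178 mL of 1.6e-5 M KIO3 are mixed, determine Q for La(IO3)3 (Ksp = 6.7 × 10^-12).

4.2 × 10^-20

Total volume = 261 + 178 = 439 mL.
[La^3+] = 2.6 × 10^-4 × (261/439) = 1.55 × 10^-4 M
[IO3^-] = 1.6 × 10^-5 × (178/439) = 6.49 x 10^-6 M
La(IO3)3(s) ⇌ La^3+ + 3 IO3^-, so Q = [La^3+][IO3^-]^3
Q = (1.55 x 10^-4)(6.49 × 10^-6)^3 = 4.2 × 10^-20
Q < Ksp, so no precipitate of La(IO3)3 forms.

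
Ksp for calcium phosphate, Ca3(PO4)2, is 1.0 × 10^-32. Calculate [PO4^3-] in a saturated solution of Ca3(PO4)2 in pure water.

[PO4^3-] ≈ 3.1e-7 M

Ca3(PO4)2(s) ⇌ 3 Ca^2+(aq) + 2 PO4^3-(aq)
Ksp = [Ca^2+]^3[PO4^3-]^2
If s mol/L of Ca3(PO4)2 dissolves, [Ca^2+] = 3s and [PO4^3-] = 2s.
So Ksp = (3s)^3 × (2s)^2 = 108s^5
Solving, s = (1.0 × 10^-32/108)^(1/5) = 1.56 x 10^-7 M
[PO4^3-] = 2s = 3.1 × 10^-7 M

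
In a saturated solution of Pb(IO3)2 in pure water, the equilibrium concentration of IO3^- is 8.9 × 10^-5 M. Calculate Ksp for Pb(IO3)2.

3.5 x 10^-13

Pb(IO3)2(s) ⇌ Pb^2+ + 2 IO3^-
Stoichiometry gives [Pb^2+] = (1/2)[IO3^-] = 4.45 × 10^-5 M.
Ksp = [Pb^2+][IO3^-]^2
Ksp = 4.45 × 10^-5 × (8.9 x 10^-5)^2 = 3.5 × 10^-13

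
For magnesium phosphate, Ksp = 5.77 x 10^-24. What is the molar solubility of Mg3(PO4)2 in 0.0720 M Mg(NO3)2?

s ≈ 6.22e-11 M

Mg3(PO4)2(s) ⇌ 3 Mg^2+ + 2 PO4^3-
Ksp = [Mg^2+]^3[PO4^3-]^2
If s mol/L dissolves here, [Mg^2+] = 0.0720 + 3s ≈ 0.0720, [PO4^3-] = 2s (since Mg^2+ from Mg(NO3)2 dominates).
Ksp ≈ (0.0720)^3 × (2s)^2
s = 6.22 × 10^-11 M
Check: 3s = 1.9 x 10^-10 ≪ 0.0720, so the approximation is valid.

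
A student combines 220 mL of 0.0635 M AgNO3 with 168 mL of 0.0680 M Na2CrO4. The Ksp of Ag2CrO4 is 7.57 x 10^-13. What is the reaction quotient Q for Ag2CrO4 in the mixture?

Q = 3.82 × 10^-5

Total volume = 220 + 168 = 388 mL.
[Ag^+] = 6.35 x 10^-2 × (220/388) = 3.601 × 10^-2 M
[CrO4^2-] = 6.80 × 10^-2 × (168/388) = 2.944 × 10^-2 M
Ag2CrO4(s) ⇌ 2 Ag^+ + CrO4^2-, so Q = [Ag^+]^2[CrO4^2-]
Q = (3.601 × 10^-2)^2(2.944 x 10^-2) = 3.82 x 10^-5
Q > Ksp, so Ag2CrO4 will precipitate.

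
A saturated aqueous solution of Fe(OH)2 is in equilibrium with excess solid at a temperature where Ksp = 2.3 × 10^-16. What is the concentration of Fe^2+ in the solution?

Fe(OH)2(s) <=> Fe^2+ + 2 OH^-
Ksp = [Fe^2+][OH^-]^2
If s mol/L of Fe(OH)2 dissolves, [Fe^2+] = s and [OH^-] = 2s.
Ksp = s(2s)^2 = 4s^3
s = (2.3 × 10^-16 / 4)^(1/3) = 3.86 × 10^-6 M
[Fe^2+] = s = 3.9 x 10^-6 M

[Fe^2+] ≈ 3.9e-6 M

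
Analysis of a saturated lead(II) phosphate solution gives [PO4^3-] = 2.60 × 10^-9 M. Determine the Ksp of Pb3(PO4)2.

Ksp ≈ 4.01 × 10^-43

Pb3(PO4)2(s) ⇌ 3 Pb^2+ + 2 PO4^3-
Stoichiometry gives [Pb^2+] = (3/2)[PO4^3-] = 3.900 × 10^-9 M.
Ksp = [Pb^2+]^3[PO4^3-]^2
Ksp = (3.900 × 10^-9)^3 × (2.60 x 10^-9)^2 = 4.01 × 10^-43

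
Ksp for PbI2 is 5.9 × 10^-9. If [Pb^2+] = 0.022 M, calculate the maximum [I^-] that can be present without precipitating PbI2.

PbI2(s) <=> Pb^2+(aq) + 2 I^-(aq)
Ksp = [Pb^2+][I^-]^2
Precipitation begins when Q = Ksp. With [Pb^2+] = 0.022 M:
5.9 × 10^-9 = (0.022) × [I^-]^2
[I^-] = (5.9 × 10^-9 / 2.2 × 10^-2)^(1/2) = 5.2 × 10^-4 M

5.2 × 10^-4 M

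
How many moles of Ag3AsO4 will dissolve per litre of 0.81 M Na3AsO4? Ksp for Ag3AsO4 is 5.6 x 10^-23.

Ag3AsO4(s) ⇌ 3 Ag^+(aq) + AsO4^3-(aq)
Ksp = [Ag^+]^3[AsO4^3-]
If s mol/L dissolves here, [Ag^+] = 3s, [AsO4^3-] = 0.81 + s ≈ 0.81 (since AsO4^3- from Na3AsO4 dominates).
Ksp ≈ (3s)^3 × 0.81
s = 1.4 x 10^-8 M
Check: s = 1.4 × 10^-8 ≪ 0.81, so the approximation is valid.

s = 1.4e-8 M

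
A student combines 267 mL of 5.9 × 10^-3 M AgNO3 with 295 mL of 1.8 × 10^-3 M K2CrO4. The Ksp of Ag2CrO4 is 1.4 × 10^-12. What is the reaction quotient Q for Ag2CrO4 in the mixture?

Q = 7.4 x 10^-9

Total volume = 267 + 295 = 562 mL.
[Ag^+] = 5.9 × 10^-3 × (267/562) = 2.80 x 10^-3 M
[CrO4^2-] = 1.8 × 10^-3 × (295/562) = 9.45 × 10^-4 M
Ag2CrO4(s) <=> 2 Ag^+(aq) + CrO4^2-(aq), so Q = [Ag^+]^2[CrO4^2-]
Q = (2.80 × 10^-3)^2(9.45 × 10^-4) = 7.4 × 10^-9
Q > Ksp, so Ag2CrO4 will precipitate.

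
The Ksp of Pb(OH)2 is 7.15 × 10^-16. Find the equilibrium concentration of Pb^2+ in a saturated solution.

5.63 x 10^-6 M

Pb(OH)2(s) <=> Pb^2+(aq) + 2 OH^-(aq)
Ksp = [Pb^2+][OH^-]^2
For each mole of Pb(OH)2 that dissolves: [Pb^2+] = s, [OH^-] = 2s.
Ksp = s(2s)^2 = 4s^3
s^3 = 7.15 × 10^-16 / 4, so s = 5.633 x 10^-6 M
[Pb^2+] = s = 5.63 × 10^-6 M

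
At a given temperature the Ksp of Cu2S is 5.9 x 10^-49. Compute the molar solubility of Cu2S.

Cu2S(s) ⇌ 2 Cu^+ + S^2-
Ksp = [Cu^+]^2[S^2-]
If s mol/L of Cu2S dissolves, [Cu^+] = 2s and [S^2-] = s.
Ksp = (2s)^2s = 4s^3
s = (5.9 x 10^-49 / 4)^(1/3) = 5.3 x 10^-17 M

5.3e-17 M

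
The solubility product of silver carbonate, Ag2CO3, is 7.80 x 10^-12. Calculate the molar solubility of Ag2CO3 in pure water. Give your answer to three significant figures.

s ≈ 1.25 × 10^-4 M

Ag2CO3(s) ⇌ 2 Ag^+(aq) + CO3^2-(aq)
Ksp = [Ag^+]^2[CO3^2-]
Let s = molar solubility. Then [Ag^+] = 2s and [CO3^2-] = s.
Ksp = (2s)^2s = 4s^3
s = (7.80 x 10^-12 / 4)^(1/3) = 1.25 x 10^-4 M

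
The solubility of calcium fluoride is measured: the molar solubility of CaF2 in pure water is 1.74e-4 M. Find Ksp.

Ksp = 2.11 x 10^-11

CaF2(s) ⇌ Ca^2+ + 2 F^-
With molar solubility s: [Ca^2+] = s, [F^-] = 2s.
Ksp = [Ca^2+][F^-]^2
Substituting: Ksp = s(2s)^2 = 4s^3
With s = 1.74 × 10^-4: Ksp = 2.11 × 10^-11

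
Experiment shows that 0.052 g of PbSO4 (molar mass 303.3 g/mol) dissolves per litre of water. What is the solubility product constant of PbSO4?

Molar solubility s = (5.2 x 10^-2 g/L) / (303.3 g/mol) = 1.71 × 10^-4 M.
PbSO4(s) ⇌ Pb^2+(aq) + SO4^2-(aq)
If s mol/L of PbSO4 dissolves, [Pb^2+] = s and [SO4^2-] = s.
Ksp = [Pb^2+][SO4^2-]
Ksp = s^2
Ksp = (1.71 × 10^-4)^2 = 2.9 x 10^-8

Ksp = 2.9 x 10^-8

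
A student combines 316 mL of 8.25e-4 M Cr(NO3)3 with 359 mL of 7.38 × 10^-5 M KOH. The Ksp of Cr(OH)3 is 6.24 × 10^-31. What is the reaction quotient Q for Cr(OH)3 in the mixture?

Q = 2.34 × 10^-17

Total volume = 316 + 359 = 675 mL.
[Cr^3+] = 8.25 × 10^-4 × (316/675) = 3.862 × 10^-4 M
[OH^-] = 7.38 × 10^-5 × (359/675) = 3.925 x 10^-5 M
Cr(OH)3(s) ⇌ Cr^3+(aq) + 3 OH^-(aq), so Q = [Cr^3+][OH^-]^3
Q = (3.862 x 10^-4)(3.925 × 10^-5)^3 = 2.34 x 10^-17
Q > Ksp, so Cr(OH)3 will precipitate.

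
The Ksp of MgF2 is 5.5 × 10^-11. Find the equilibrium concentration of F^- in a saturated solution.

4.8e-4 M

MgF2(s) <=> Mg^2+ + 2 F^-
Ksp = [Mg^2+][F^-]^2
For each mole of MgF2 that dissolves: [Mg^2+] = s, [F^-] = 2s.
So Ksp = s × (2s)^2 = 4s^3
Solving, s = (5.5 × 10^-11/4)^(1/3) = 2.40 x 10^-4 M
[F^-] = 2s = 4.8 x 10^-4 M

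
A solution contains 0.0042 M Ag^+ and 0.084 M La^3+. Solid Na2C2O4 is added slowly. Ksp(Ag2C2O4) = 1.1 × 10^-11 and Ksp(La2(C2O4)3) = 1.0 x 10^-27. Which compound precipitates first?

La2(C2O4)3

Each salt begins to precipitate when Q = Ksp, i.e. when [C2O4^2-] reaches its threshold.
For Ag2C2O4: 1.1 × 10^-11 = (0.0042)^2 × [C2O4^2-]  ⇒  [C2O4^2-] = 6.2 x 10^-7 M.
For La2(C2O4)3: 1.0 x 10^-27 = (0.084)^2 × [C2O4^2-]^3  ⇒  [C2O4^2-] = 5.2 × 10^-9 M.
The salt with the lower threshold [C2O4^2-] precipitates first: La2(C2O4)3.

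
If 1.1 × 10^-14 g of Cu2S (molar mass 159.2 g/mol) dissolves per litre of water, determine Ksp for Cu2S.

1.3 × 10^-48

Molar solubility s = (1.1 x 10^-14 g/L) / (159.2 g/mol) = 6.91 × 10^-17 M.
Cu2S(s) <=> 2 Cu^+ + S^2-
For each mole of Cu2S that dissolves: [Cu^+] = 2s, [S^2-] = s.
Ksp = [Cu^+]^2[S^2-]
So Ksp = (2s)^2 × s = 4s^3
With s = 6.91 x 10^-17: Ksp = 1.3 × 10^-48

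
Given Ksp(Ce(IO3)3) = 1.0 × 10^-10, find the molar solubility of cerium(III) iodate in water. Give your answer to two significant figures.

Ce(IO3)3(s) ⇌ Ce^3+ + 3 IO3^-
Ksp = [Ce^3+][IO3^-]^3
With molar solubility s: [Ce^3+] = s, [IO3^-] = 3s.
Substituting: Ksp = s(3s)^3 = 27s^4
s = (1.0 × 10^-10 / 27)^(1/4) = 1.4 × 10^-3 M

s = 1.4e-3 M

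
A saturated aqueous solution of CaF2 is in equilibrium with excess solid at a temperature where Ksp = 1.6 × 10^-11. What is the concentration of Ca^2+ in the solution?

CaF2(s) ⇌ Ca^2+ + 2 F^-
Ksp = [Ca^2+][F^-]^2
If s mol/L of CaF2 dissolves, [Ca^2+] = s and [F^-] = 2s.
So Ksp = s × (2s)^2 = 4s^3
Solving, s = (1.6 × 10^-11/4)^(1/3) = 1.59 × 10^-4 M
[Ca^2+] = s = 1.6 × 10^-4 M

1.6 × 10^-4 M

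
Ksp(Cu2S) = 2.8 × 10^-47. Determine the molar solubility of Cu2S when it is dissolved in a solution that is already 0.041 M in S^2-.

1.3e-23 M

Cu2S(s) ⇌ 2 Cu^+(aq) + S^2-(aq)
Ksp = [Cu^+]^2[S^2-]
If s mol/L dissolves here, [Cu^+] = 2s, [S^2-] = 0.041 + s ≈ 0.041 (Ksp is small, so little additional dissolves).
Ksp ≈ (2s)^2 × 0.041
s = 1.3 × 10^-23 M
Check: s = 1.3 × 10^-23 ≪ 0.041, so the approximation is valid.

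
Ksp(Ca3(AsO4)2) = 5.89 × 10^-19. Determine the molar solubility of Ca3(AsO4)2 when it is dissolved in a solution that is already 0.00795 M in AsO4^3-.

s = 7.01 × 10^-6 M

Ca3(AsO4)2(s) ⇌ 3 Ca^2+(aq) + 2 AsO4^3-(aq)
Ksp = [Ca^2+]^3[AsO4^3-]^2
If s mol/L dissolves here, [Ca^2+] = 3s, [AsO4^3-] = 0.00795 + 2s ≈ 0.00795 (Ksp is small, so little additional dissolves).
Ksp ≈ (3s)^3 × (0.00795)^2
s = 7.01 × 10^-6 M
Check: 2s = 1.4 x 10^-5 ≪ 0.00795, so the approximation is valid.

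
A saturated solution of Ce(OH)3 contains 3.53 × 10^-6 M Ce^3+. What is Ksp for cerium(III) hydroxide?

Ce(OH)3(s) ⇌ Ce^3+ + 3 OH^-
Stoichiometry gives [OH^-] = (3/1)[Ce^3+] = 1.059 x 10^-5 M.
Ksp = [Ce^3+][OH^-]^3
Ksp = 3.53 × 10^-6 × (1.059 × 10^-5)^3 = 4.19 x 10^-21

Ksp ≈ 4.19e-21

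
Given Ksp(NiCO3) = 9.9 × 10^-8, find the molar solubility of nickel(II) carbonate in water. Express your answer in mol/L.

s = 3.1 × 10^-4 M

NiCO3(s) <=> Ni^2+ + CO3^2-
Ksp = [Ni^2+][CO3^2-]
Let s = molar solubility. Then [Ni^2+] = s and [CO3^2-] = s.
Ksp = s^2
s = √(9.9 × 10^-8) = 3.1 × 10^-4 M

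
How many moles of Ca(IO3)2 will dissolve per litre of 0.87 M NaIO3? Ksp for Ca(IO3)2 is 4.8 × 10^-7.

6.3 × 10^-7 M

Ca(IO3)2(s) <=> Ca^2+ + 2 IO3^-
Ksp = [Ca^2+][IO3^-]^2
If s mol/L dissolves here, [Ca^2+] = s, [IO3^-] = 0.87 + 2s ≈ 0.87 (common-ion effect: IO3^- is already 0.87 M).
Ksp ≈ s × (0.87)^2
s = 6.3 x 10^-7 M
Check: 2s = 1.3 × 10^-6 ≪ 0.87, so the approximation is valid.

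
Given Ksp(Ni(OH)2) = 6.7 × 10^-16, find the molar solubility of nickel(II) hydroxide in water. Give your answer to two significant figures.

s = 5.5e-6 M

Ni(OH)2(s) ⇌ Ni^2+(aq) + 2 OH^-(aq)
Ksp = [Ni^2+][OH^-]^2
If s mol/L of Ni(OH)2 dissolves, [Ni^2+] = s and [OH^-] = 2s.
Ksp = s(2s)^2 = 4s^3
s = (6.7 × 10^-16 / 4)^(1/3) = 5.5 x 10^-6 M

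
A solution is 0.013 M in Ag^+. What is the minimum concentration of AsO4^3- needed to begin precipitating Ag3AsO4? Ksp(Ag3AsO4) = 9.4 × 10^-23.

[AsO4^3-] ≈ 4.3 x 10^-17 M

Ag3AsO4(s) ⇌ 3 Ag^+ + AsO4^3-
Ksp = [Ag^+]^3[AsO4^3-]
Precipitation begins when Q = Ksp. With [Ag^+] = 0.013 M:
9.4 × 10^-23 = (0.013)^3 × [AsO4^3-]
[AsO4^3-] = (9.4 × 10^-23 / 2.20 × 10^-6) = 4.3 × 10^-17 M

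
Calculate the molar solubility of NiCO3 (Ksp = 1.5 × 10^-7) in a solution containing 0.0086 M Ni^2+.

NiCO3(s) ⇌ Ni^2+(aq) + CO3^2-(aq)
Ksp = [Ni^2+][CO3^2-]
If s mol/L dissolves here, [Ni^2+] = 0.0086 + s ≈ 0.0086, [CO3^2-] = s (Ksp is small, so little additional dissolves).
Ksp ≈ 0.0086 × s
s = 1.7 x 10^-5 M
Check: s = 1.7 × 10^-5 ≪ 0.0086, so the approximation is valid.

s = 1.7 x 10^-5 M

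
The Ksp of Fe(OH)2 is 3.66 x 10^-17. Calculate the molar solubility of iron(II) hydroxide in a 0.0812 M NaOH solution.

s ≈ 5.55 × 10^-15 M

Fe(OH)2(s) <=> Fe^2+(aq) + 2 OH^-(aq)
Ksp = [Fe^2+][OH^-]^2
If s mol/L dissolves here, [Fe^2+] = s, [OH^-] = 0.0812 + 2s ≈ 0.0812 (common-ion effect: OH^- is already 0.0812 M).
Ksp ≈ s × (0.0812)^2
s = 5.55 × 10^-15 M
Check: 2s = 1.1 x 10^-14 ≪ 0.0812, so the approximation is valid.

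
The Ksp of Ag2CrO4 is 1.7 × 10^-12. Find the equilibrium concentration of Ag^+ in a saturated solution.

Ag2CrO4(s) ⇌ 2 Ag^+(aq) + CrO4^2-(aq)
Ksp = [Ag^+]^2[CrO4^2-]
For each mole of Ag2CrO4 that dissolves: [Ag^+] = 2s, [CrO4^2-] = s.
Substituting: Ksp = (2s)^2s = 4s^3
s^3 = 1.7 × 10^-12 / 4, so s = 7.52 × 10^-5 M
[Ag^+] = 2s = 1.5 × 10^-4 M

1.5e-4 M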